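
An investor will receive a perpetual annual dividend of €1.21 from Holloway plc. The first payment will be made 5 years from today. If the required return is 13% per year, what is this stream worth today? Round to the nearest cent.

€5.71

Value at end of year 4: C / r = €1.21 / 0.13 = €9.3077
Discount to today: PV = €9.3077 / (1 + 0.13)^4 = €9.3077 / 1.630474 = €5.71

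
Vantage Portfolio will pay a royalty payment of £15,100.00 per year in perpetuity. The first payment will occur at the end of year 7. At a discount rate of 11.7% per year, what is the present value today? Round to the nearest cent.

Value at end of year 6: C / r = £15,100.00 / 0.117 = £129,059.8291
Discount to today: PV = £129,059.8291 / (1 + 0.117)^6 = £129,059.8291 / 1.942312 = £66,446.49

£66446.49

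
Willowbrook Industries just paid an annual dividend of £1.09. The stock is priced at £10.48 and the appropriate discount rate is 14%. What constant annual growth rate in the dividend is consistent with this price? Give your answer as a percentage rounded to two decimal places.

3.26%

P = D₀(1+g)/(r−g) ⇒ P(r−g) = D₀(1+g) ⇒ g(P+D₀) = P·r − D₀
g = (P·r − D₀)/(P + D₀) = (£10.48×0.14 − £1.09) / (£10.48 + £1.09) = 0.032602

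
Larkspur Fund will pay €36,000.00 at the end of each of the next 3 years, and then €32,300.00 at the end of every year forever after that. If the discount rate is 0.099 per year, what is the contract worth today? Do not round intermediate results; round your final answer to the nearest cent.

€335480.20

PV of 3-year annuity: €36,000.00 × [1 − (1+0.099)^−3] / 0.099 = 89684.51911
Perpetuity value at year 3: €32,300.00 / 0.099 = 326262.62626
PV of perpetuity: 326262.62626 / (1+0.099)^3 = 245795.68273
Total PV = 89684.51911 + 245795.68273 = 335480.20184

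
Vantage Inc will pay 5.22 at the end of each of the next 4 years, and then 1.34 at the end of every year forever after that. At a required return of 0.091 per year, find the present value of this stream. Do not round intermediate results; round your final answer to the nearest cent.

PV of 4-year annuity: 5.22 × [1 − (1+0.091)^−4] / 0.091 = 16.87428
Perpetuity value at year 4: 1.34 / 0.091 = 14.72527
PV of perpetuity: 14.72527 / (1+0.091)^4 = 10.39356
Total PV = 16.87428 + 10.39356 = 27.26785

27.27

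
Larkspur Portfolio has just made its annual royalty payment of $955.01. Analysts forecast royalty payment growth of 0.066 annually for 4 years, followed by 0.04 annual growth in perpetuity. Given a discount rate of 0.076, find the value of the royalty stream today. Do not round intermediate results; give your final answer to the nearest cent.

D_1 = 1018.04066
D_2 = 1085.23134
D_3 = 1156.85661
D_4 = 1233.20915
Terminal value at year 4: TV = D_4×(1+g_2)/(r−g_2) = 1282.53751/0.036 = 35626.04207
P_0 = D_1/(1+r)^1 + D_2/(1+r)^2 + D_3/(1+r)^3 + D_4/(1+r)^4 + TV/(1+r)^4
    = 946.13444 + 937.34137 + 928.63002 + 919.99963 + 26577.76708 = 30309.87255

$30309.87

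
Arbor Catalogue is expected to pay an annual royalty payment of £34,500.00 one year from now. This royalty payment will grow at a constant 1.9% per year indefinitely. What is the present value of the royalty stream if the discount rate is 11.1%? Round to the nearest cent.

Growing perpetuity: P = D₁ / (r − g) = £34,500.0000 / (0.111 − 0.019) = £375,000.00

£375000.00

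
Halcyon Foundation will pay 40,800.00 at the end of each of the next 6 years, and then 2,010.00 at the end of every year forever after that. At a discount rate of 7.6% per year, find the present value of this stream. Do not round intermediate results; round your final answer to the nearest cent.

207965.82

PV of 6-year annuity: 40,800.00 × [1 − (1+0.076)^−6] / 0.076 = 190924.27929
Perpetuity value at year 6: 2,010.00 / 0.076 = 26447.36842
PV of perpetuity: 26447.36842 / (1+0.076)^6 = 17041.53996
Total PV = 190924.27929 + 17041.53996 = 207965.81924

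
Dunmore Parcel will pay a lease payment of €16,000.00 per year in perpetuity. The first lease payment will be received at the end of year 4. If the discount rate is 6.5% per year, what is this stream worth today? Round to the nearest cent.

€203778.24

Value at end of year 3: C / r = €16,000.00 / 0.065 = €246,153.8462
Discount to today: PV = €246,153.8462 / (1 + 0.065)^3 = €246,153.8462 / 1.207950 = €203,778.24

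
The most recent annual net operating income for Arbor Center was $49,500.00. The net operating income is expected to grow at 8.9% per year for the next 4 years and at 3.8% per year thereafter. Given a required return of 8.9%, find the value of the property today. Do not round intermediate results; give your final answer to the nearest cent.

D_1 = 53905.50000
D_2 = 58703.08950
D_3 = 63927.66447
D_4 = 69617.22660
Terminal value at year 4: TV = D_4×(1+g_2)/(r−g_2) = 72262.68121/0.051 = 1416915.31792
P_0 = D_1/(1+r)^1 + D_2/(1+r)^2 + D_3/(1+r)^3 + D_4/(1+r)^4 + TV/(1+r)^4
    = 49500.00000 + 49500.00000 + 49500.00000 + 49500.00000 + 1007470.58824 = 1205470.58824

$1205470.59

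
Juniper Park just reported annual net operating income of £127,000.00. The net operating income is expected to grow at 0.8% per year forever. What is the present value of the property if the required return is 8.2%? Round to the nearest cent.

£1729945.95

D₁ = D₀ × (1 + g) = £127,000.00 × 1.008 = £128,016.0000
Growing perpetuity: P = D₁ / (r − g) = £128,016.0000 / (0.082 − 0.008) = £1,729,945.95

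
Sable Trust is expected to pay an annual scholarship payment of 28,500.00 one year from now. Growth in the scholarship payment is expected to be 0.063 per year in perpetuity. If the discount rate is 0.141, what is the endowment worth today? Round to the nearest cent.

365384.62

Growing perpetuity: P = D₁ / (r − g) = 28,500.0000 / (0.141 − 0.063) = 365,384.62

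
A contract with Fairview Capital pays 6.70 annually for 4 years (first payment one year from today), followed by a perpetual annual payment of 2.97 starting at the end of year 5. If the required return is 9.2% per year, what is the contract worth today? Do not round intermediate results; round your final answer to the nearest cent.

44.31

PV of 4-year annuity: 6.70 × [1 − (1+0.092)^−4] / 0.092 = 21.61118
Perpetuity value at year 4: 2.97 / 0.092 = 32.28261
PV of perpetuity: 32.28261 / (1+0.092)^4 = 22.70273
Total PV = 21.61118 + 22.70273 = 44.31391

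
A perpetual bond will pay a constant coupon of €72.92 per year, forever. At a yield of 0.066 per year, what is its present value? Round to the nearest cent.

€1104.85

Level perpetuity: PV = C / r = €72.92 / 0.066 = €1,104.85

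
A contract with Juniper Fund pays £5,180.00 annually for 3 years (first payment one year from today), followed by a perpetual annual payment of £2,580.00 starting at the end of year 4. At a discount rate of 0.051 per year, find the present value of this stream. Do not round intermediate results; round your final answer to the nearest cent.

PV of 3-year annuity: £5,180.00 × [1 − (1+0.051)^−3] / 0.051 = 14080.03378
Perpetuity value at year 3: £2,580.00 / 0.051 = 50588.23529
PV of perpetuity: 50588.23529 / (1+0.051)^3 = 43575.39994
Total PV = 14080.03378 + 43575.39994 = 57655.43372

£57655.43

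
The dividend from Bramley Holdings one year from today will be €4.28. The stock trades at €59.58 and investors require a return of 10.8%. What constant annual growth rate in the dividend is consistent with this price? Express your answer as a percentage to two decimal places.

P = D₁/(r−g) ⇒ g = r − D₁/P = 0.108 − €4.28/€59.58 = 0.036164

3.62%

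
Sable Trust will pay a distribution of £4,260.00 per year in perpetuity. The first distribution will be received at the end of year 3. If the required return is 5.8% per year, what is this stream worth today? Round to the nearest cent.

£65616.08

Value at end of year 2: C / r = £4,260.00 / 0.058 = £73,448.2759
Discount to today: PV = £73,448.2759 / (1 + 0.058)^2 = £73,448.2759 / 1.119364 = £65,616.08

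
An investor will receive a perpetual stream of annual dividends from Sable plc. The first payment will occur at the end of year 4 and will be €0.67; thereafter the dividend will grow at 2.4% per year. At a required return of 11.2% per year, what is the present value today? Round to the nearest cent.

Value at end of year 3: C₁ / (r − g) = €0.67 / (0.112 − 0.024) = €7.6136
Discount to today: PV = €7.6136 / (1 + 0.112)^3 = €7.6136 / 1.375037 = €5.54

€5.54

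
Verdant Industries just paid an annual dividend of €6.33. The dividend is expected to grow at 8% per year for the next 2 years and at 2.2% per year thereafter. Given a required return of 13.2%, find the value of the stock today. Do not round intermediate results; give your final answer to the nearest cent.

D_1 = 6.83640
D_2 = 7.38331
Terminal value at year 2: TV = D_2×(1+g_2)/(r−g_2) = 7.54574/0.11 = 68.59768
P_0 = D_1/(1+r)^1 + D_2/(1+r)^2 + TV/(1+r)^2
    = 6.03922 + 5.76180 + 53.53238 = 65.33341

€65.33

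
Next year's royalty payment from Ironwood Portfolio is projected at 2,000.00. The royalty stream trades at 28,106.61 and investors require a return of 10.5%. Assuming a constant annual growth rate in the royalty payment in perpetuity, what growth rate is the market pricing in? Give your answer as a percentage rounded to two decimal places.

3.38%

P = D₁/(r−g) ⇒ g = r − D₁/P = 0.105 − 2,000.00/28,106.61 = 0.033842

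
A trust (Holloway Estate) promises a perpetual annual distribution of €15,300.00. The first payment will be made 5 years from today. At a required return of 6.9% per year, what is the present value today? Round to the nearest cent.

€169797.59

Value at end of year 4: C / r = €15,300.00 / 0.069 = €221,739.1304
Discount to today: PV = €221,739.1304 / (1 + 0.069)^4 = €221,739.1304 / 1.305903 = €169,797.59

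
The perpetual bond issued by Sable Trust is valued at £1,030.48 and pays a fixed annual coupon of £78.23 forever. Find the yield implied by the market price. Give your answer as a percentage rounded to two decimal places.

P = C/r ⇒ r = C/P = £78.23/£1,030.48 = 0.075916

7.59%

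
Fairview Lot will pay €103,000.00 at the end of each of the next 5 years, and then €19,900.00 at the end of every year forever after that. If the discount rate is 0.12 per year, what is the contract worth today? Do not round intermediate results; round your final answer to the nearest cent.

€465390.24

PV of 5-year annuity: €103,000.00 × [1 − (1+0.12)^−5] / 0.12 = 371291.94884
Perpetuity value at year 5: €19,900.00 / 0.12 = 165833.33333
PV of perpetuity: 165833.33333 / (1+0.12)^5 = 94098.28691
Total PV = 371291.94884 + 94098.28691 = 465390.23575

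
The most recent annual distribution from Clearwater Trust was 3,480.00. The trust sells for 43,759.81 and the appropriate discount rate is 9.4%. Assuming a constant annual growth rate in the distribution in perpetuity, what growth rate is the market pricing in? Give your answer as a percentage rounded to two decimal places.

P = D₀(1+g)/(r−g) ⇒ P(r−g) = D₀(1+g) ⇒ g(P+D₀) = P·r − D₀
g = (P·r − D₀)/(P + D₀) = (43,759.81×0.094 − 3,480.00) / (43,759.81 + 3,480.00) = 0.013409

1.34%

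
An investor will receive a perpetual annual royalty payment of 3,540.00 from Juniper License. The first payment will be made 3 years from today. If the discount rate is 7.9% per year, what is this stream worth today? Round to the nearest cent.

38488.70

Value at end of year 2: C / r = 3,540.00 / 0.079 = 44,810.1266
Discount to today: PV = 44,810.1266 / (1 + 0.079)^2 = 44,810.1266 / 1.164241 = 38,488.70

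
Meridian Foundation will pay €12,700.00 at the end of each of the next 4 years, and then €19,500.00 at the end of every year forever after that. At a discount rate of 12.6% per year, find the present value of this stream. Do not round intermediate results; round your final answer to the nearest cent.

PV of 4-year annuity: €12,700.00 × [1 − (1+0.126)^−4] / 0.126 = 38091.90777
Perpetuity value at year 4: €19,500.00 / 0.126 = 154761.90476
PV of perpetuity: 154761.90476 / (1+0.126)^4 = 96274.32983
Total PV = 38091.90777 + 96274.32983 = 134366.23761

€134366.24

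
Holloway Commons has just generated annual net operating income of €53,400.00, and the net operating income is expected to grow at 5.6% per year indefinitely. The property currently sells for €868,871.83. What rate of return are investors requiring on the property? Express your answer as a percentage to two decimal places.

D₁ = €53,400.00 × 1.056 = €56,390.4000
P = D₁/(r − g) ⇒ r = D₁/P + g = €56,390.4000/€868,871.83 + 0.056 = 0.064901 + 0.056 = 0.120901

12.09%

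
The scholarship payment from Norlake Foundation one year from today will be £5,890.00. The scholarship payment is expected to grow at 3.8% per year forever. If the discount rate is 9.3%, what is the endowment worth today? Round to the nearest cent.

Growing perpetuity: P = D₁ / (r − g) = £5,890.0000 / (0.093 − 0.038) = £107,090.91

£107090.91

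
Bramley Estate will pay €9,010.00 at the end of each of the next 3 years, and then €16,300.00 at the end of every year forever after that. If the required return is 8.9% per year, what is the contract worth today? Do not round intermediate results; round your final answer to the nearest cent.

PV of 3-year annuity: €9,010.00 × [1 − (1+0.089)^−3] / 0.089 = 22847.67328
Perpetuity value at year 3: €16,300.00 / 0.089 = 183146.06742
PV of perpetuity: 183146.06742 / (1+0.089)^3 = 141812.31886
Total PV = 22847.67328 + 141812.31886 = 164659.99214

€164659.99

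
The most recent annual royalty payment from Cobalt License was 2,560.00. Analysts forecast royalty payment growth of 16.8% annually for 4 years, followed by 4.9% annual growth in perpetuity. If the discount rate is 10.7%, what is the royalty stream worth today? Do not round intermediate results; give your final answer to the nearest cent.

69111.59

D_1 = 2990.08000
D_2 = 3492.41344
D_3 = 4079.13890
D_4 = 4764.43423
Terminal value at year 4: TV = D_4×(1+g_2)/(r−g_2) = 4997.89151/0.058 = 86170.54328
P_0 = D_1/(1+r)^1 + D_2/(1+r)^2 + D_3/(1+r)^3 + D_4/(1+r)^4 + TV/(1+r)^4
    = 2701.06594 + 2849.90517 + 3006.94601 + 3172.64042 + 57381.03104 = 69111.58859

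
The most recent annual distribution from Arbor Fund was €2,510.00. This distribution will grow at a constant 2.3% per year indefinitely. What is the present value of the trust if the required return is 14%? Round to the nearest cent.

D₁ = D₀ × (1 + g) = €2,510.00 × 1.023 = €2,567.7300
Growing perpetuity: P = D₁ / (r − g) = €2,567.7300 / (0.14 − 0.023) = €21,946.41

€21946.41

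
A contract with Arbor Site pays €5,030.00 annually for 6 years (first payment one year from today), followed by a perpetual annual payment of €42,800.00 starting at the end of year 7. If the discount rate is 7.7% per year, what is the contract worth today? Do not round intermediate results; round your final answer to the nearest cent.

€379637.46

PV of 6-year annuity: €5,030.00 × [1 − (1+0.077)^−6] / 0.077 = 23466.23520
Perpetuity value at year 6: €42,800.00 / 0.077 = 555844.15584
PV of perpetuity: 555844.15584 / (1+0.077)^6 = 356171.22014
Total PV = 23466.23520 + 356171.22014 = 379637.45534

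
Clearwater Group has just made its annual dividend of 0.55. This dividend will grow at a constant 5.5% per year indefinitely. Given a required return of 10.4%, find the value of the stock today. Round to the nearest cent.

D₁ = D₀ × (1 + g) = 0.55 × 1.055 = 0.5803
Growing perpetuity: P = D₁ / (r − g) = 0.5803 / (0.104 − 0.055) = 11.84

11.84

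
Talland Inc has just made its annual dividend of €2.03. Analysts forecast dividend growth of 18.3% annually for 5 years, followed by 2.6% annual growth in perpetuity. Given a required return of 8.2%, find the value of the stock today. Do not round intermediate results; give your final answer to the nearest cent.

€71.48

D_1 = 2.40149
D_2 = 2.84096
D_3 = 3.36086
D_4 = 3.97590
D_5 = 4.70348
Terminal value at year 5: TV = D_5×(1+g_2)/(r−g_2) = 4.82578/0.056 = 86.17456
P_0 = D_1/(1+r)^1 + D_2/(1+r)^2 + D_3/(1+r)^3 + D_4/(1+r)^4 + D_5/(1+r)^5 + TV/(1+r)^5
    = 2.21949 + 2.42667 + 2.65319 + 2.90085 + 3.17164 + 58.10892 = 71.48076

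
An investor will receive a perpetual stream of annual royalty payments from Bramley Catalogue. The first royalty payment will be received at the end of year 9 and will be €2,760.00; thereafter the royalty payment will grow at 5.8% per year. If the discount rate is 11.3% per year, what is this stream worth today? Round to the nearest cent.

Value at end of year 8: C₁ / (r − g) = €2,760.00 / (0.113 − 0.058) = €50,181.8182
Discount to today: PV = €50,181.8182 / (1 + 0.113)^8 = €50,181.8182 / 2.354840 = €21,310.08

€21310.08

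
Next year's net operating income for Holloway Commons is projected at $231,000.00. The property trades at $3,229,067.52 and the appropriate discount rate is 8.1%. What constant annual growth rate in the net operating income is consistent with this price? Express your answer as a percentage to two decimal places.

0.95%

P = D₁/(r−g) ⇒ g = r − D₁/P = 0.081 − $231,000.00/$3,229,067.52 = 0.009462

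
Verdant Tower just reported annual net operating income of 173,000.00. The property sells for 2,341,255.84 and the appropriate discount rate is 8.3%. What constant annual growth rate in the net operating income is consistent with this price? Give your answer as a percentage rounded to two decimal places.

0.85%

P = D₀(1+g)/(r−g) ⇒ P(r−g) = D₀(1+g) ⇒ g(P+D₀) = P·r − D₀
g = (P·r − D₀)/(P + D₀) = (2,341,255.84×0.083 − 173,000.00) / (2,341,255.84 + 173,000.00) = 0.008481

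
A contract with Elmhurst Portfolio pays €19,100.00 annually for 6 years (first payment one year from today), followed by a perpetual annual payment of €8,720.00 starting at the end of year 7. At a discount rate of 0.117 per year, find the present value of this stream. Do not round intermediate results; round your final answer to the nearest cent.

€117571.40

PV of 6-year annuity: €19,100.00 × [1 − (1+0.117)^−6] / 0.117 = 79199.65359
Perpetuity value at year 6: €8,720.00 / 0.117 = 74529.91453
PV of perpetuity: 74529.91453 / (1+0.117)^6 = 38371.74807
Total PV = 79199.65359 + 38371.74807 = 117571.40166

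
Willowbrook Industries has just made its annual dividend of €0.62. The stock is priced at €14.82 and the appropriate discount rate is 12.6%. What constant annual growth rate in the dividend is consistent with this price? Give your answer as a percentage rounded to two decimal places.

8.08%

P = D₀(1+g)/(r−g) ⇒ P(r−g) = D₀(1+g) ⇒ g(P+D₀) = P·r − D₀
g = (P·r − D₀)/(P + D₀) = (€14.82×0.126 − €0.62) / (€14.82 + €0.62) = 0.080785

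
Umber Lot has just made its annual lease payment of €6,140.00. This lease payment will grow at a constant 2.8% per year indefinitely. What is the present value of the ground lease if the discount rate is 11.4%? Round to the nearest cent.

€73394.42

D₁ = D₀ × (1 + g) = €6,140.00 × 1.028 = €6,311.9200
Growing perpetuity: P = D₁ / (r − g) = €6,311.9200 / (0.114 − 0.028) = €73,394.42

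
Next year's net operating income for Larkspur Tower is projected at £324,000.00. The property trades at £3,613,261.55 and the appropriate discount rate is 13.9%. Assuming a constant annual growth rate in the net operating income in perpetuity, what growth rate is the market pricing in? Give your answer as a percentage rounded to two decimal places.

P = D₁/(r−g) ⇒ g = r − D₁/P = 0.139 − £324,000.00/£3,613,261.55 = 0.049330

4.93%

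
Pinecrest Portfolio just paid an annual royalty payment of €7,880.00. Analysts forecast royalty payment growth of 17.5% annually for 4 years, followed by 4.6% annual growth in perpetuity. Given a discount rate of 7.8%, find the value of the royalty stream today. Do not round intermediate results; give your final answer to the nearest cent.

D_1 = 9259.00000
D_2 = 10879.32500
D_3 = 12783.20687
D_4 = 15020.26808
Terminal value at year 4: TV = D_4×(1+g_2)/(r−g_2) = 15711.20041/0.032 = 490975.01280
P_0 = D_1/(1+r)^1 + D_2/(1+r)^2 + D_3/(1+r)^3 + D_4/(1+r)^4 + TV/(1+r)^4
    = 8589.05380 + 9361.90929 + 10204.30744 + 11122.50579 + 363566.90803 = 402844.68435

€402844.68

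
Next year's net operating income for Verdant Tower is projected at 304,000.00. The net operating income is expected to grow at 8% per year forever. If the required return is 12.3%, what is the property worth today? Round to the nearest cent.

Growing perpetuity: P = D₁ / (r − g) = 304,000.0000 / (0.123 − 0.08) = 7,069,767.44

7069767.44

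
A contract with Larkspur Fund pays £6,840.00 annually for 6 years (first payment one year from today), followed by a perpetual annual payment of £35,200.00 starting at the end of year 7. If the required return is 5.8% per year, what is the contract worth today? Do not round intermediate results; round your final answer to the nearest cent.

PV of 6-year annuity: £6,840.00 × [1 − (1+0.058)^−6] / 0.058 = 33846.89152
Perpetuity value at year 6: £35,200.00 / 0.058 = 606896.55172
PV of perpetuity: 606896.55172 / (1+0.058)^6 = 432713.71819
Total PV = 33846.89152 + 432713.71819 = 466560.60971

£466560.61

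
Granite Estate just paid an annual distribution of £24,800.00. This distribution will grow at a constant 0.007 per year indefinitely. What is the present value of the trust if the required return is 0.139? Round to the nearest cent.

£189193.94

D₁ = D₀ × (1 + g) = £24,800.00 × 1.007 = £24,973.6000
Growing perpetuity: P = D₁ / (r − g) = £24,973.6000 / (0.139 − 0.007) = £189,193.94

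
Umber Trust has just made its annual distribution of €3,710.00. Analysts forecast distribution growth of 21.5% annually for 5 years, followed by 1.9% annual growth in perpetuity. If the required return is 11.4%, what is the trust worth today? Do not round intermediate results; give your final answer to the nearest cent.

D_1 = 4507.65000
D_2 = 5476.79475
D_3 = 6654.30562
D_4 = 8084.98133
D_5 = 9823.25232
Terminal value at year 5: TV = D_5×(1+g_2)/(r−g_2) = 10009.89411/0.095 = 105367.30642
P_0 = D_1/(1+r)^1 + D_2/(1+r)^2 + D_3/(1+r)^3 + D_4/(1+r)^4 + D_5/(1+r)^5 + TV/(1+r)^5
    = 4046.36445 + 4413.22514 + 4813.34699 + 5249.74560 + 5725.70996 + 61415.77320 = 85664.16535

€85664.17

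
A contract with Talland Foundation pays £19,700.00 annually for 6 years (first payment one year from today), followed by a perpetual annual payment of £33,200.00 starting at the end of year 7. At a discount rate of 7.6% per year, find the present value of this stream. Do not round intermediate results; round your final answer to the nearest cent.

PV of 6-year annuity: £19,700.00 × [1 − (1+0.076)^−6] / 0.076 = 92186.47799
Perpetuity value at year 6: £33,200.00 / 0.076 = 436842.10526
PV of perpetuity: 436842.10526 / (1+0.076)^6 = 281482.15251
Total PV = 92186.47799 + 281482.15251 = 373668.63050

£373668.63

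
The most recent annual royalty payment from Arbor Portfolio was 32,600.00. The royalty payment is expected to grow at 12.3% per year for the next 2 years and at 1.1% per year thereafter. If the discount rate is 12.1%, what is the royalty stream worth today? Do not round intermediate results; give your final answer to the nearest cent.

D_1 = 36609.80000
D_2 = 41112.80540
Terminal value at year 2: TV = D_2×(1+g_2)/(r−g_2) = 41565.04626/0.11 = 377864.05690
P_0 = D_1/(1+r)^1 + D_2/(1+r)^2 + TV/(1+r)^2
    = 32658.16236 + 32716.42848 + 300693.71993 = 366068.31076

366068.31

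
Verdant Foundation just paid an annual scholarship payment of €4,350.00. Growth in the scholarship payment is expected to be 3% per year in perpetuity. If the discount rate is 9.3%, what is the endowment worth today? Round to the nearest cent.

€71119.05

D₁ = D₀ × (1 + g) = €4,350.00 × 1.03 = €4,480.5000
Growing perpetuity: P = D₁ / (r − g) = €4,480.5000 / (0.093 − 0.03) = €71,119.05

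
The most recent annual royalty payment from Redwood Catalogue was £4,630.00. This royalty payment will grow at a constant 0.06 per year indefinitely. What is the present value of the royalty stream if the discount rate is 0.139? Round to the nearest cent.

£62124.05

D₁ = D₀ × (1 + g) = £4,630.00 × 1.06 = £4,907.8000
Growing perpetuity: P = D₁ / (r − g) = £4,907.8000 / (0.139 − 0.06) = £62,124.05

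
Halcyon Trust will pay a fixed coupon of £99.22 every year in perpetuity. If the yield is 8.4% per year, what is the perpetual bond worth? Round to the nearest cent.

Level perpetuity: PV = C / r = £99.22 / 0.084 = £1,181.19

£1181.19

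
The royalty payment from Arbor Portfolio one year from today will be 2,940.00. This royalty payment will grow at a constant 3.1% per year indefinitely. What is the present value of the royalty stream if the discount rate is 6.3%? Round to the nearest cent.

91875.00

Growing perpetuity: P = D₁ / (r − g) = 2,940.0000 / (0.063 − 0.031) = 91,875.00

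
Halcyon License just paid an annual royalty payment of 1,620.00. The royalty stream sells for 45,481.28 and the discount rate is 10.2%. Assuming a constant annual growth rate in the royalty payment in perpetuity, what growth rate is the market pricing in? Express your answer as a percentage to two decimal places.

6.41%

P = D₀(1+g)/(r−g) ⇒ P(r−g) = D₀(1+g) ⇒ g(P+D₀) = P·r − D₀
g = (P·r − D₀)/(P + D₀) = (45,481.28×0.102 − 1,620.00) / (45,481.28 + 1,620.00) = 0.064098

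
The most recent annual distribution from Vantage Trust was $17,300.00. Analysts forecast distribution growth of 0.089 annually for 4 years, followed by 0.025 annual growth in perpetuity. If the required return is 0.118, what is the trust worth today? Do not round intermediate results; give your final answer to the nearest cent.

D_1 = 18839.70000
D_2 = 20516.43330
D_3 = 22342.39586
D_4 = 24330.86910
Terminal value at year 4: TV = D_4×(1+g_2)/(r−g_2) = 24939.14082/0.093 = 268162.80455
P_0 = D_1/(1+r)^1 + D_2/(1+r)^2 + D_3/(1+r)^3 + D_4/(1+r)^4 + TV/(1+r)^4
    = 16851.25224 + 16414.14462 + 15988.37522 + 15573.64992 + 171645.06632 = 236472.48831

$236472.49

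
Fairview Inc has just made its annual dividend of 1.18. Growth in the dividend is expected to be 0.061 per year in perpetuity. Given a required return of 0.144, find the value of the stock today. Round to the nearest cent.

15.08

D₁ = D₀ × (1 + g) = 1.18 × 1.061 = 1.2520
Growing perpetuity: P = D₁ / (r − g) = 1.2520 / (0.144 − 0.061) = 15.08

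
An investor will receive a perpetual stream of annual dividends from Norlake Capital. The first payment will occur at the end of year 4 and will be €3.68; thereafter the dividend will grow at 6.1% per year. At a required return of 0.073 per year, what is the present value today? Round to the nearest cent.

€248.24

Value at end of year 3: C₁ / (r − g) = €3.68 / (0.073 − 0.061) = €306.6667
Discount to today: PV = €306.6667 / (1 + 0.073)^3 = €306.6667 / 1.235376 = €248.24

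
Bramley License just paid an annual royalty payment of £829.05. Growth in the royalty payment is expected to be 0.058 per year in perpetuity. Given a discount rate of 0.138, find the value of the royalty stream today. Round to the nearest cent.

D₁ = D₀ × (1 + g) = £829.05 × 1.058 = £877.1349
Growing perpetuity: P = D₁ / (r − g) = £877.1349 / (0.138 − 0.058) = £10,964.19

£10964.19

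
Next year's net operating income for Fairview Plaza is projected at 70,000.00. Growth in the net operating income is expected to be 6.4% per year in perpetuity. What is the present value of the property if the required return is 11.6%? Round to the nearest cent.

Growing perpetuity: P = D₁ / (r − g) = 70,000.0000 / (0.116 − 0.064) = 1,346,153.85

1346153.85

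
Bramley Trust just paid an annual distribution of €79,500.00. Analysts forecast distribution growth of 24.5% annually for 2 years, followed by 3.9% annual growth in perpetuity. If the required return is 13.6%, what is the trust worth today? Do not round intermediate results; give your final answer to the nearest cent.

D_1 = 98977.50000
D_2 = 123226.98750
Terminal value at year 2: TV = D_2×(1+g_2)/(r−g_2) = 128032.84001/0.097 = 1319926.18570
P_0 = D_1/(1+r)^1 + D_2/(1+r)^2 + TV/(1+r)^2
    = 87128.08099 + 95488.08171 + 1022805.32888 = 1205421.49158

€1205421.49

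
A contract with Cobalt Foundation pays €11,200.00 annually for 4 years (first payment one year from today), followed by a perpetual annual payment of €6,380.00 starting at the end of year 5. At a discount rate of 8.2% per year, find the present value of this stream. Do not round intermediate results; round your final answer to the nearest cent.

PV of 4-year annuity: €11,200.00 × [1 − (1+0.082)^−4] / 0.082 = 36931.27597
Perpetuity value at year 4: €6,380.00 / 0.082 = 77804.87805
PV of perpetuity: 77804.87805 / (1+0.082)^4 = 56767.24049
Total PV = 36931.27597 + 56767.24049 = 93698.51646

€93698.52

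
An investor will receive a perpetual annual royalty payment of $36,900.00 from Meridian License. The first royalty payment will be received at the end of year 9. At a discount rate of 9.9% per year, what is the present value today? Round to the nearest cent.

$175149.79

Value at end of year 8: C / r = $36,900.00 / 0.099 = $372,727.2727
Discount to today: PV = $372,727.2727 / (1 + 0.099)^8 = $372,727.2727 / 2.128049 = $175,149.79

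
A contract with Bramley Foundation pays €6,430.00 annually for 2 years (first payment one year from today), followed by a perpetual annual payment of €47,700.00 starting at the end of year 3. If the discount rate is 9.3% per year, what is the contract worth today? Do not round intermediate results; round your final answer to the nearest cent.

PV of 2-year annuity: €6,430.00 × [1 − (1+0.093)^−2] / 0.093 = 11265.22518
Perpetuity value at year 2: €47,700.00 / 0.093 = 512903.22581
PV of perpetuity: 512903.22581 / (1+0.093)^2 = 429333.82592
Total PV = 11265.22518 + 429333.82592 = 440599.05111

€440599.05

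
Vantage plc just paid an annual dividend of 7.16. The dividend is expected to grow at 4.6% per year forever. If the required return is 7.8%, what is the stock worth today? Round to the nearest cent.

234.04

D₁ = D₀ × (1 + g) = 7.16 × 1.046 = 7.4894
Growing perpetuity: P = D₁ / (r − g) = 7.4894 / (0.078 − 0.046) = 234.04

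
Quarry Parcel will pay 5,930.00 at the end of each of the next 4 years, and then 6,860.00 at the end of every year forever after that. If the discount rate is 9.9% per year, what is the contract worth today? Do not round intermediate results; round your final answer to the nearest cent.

66338.56

PV of 4-year annuity: 5,930.00 × [1 − (1+0.099)^−4] / 0.099 = 18838.06487
Perpetuity value at year 4: 6,860.00 / 0.099 = 69292.92929
PV of perpetuity: 69292.92929 / (1+0.099)^4 = 47500.49675
Total PV = 18838.06487 + 47500.49675 = 66338.56162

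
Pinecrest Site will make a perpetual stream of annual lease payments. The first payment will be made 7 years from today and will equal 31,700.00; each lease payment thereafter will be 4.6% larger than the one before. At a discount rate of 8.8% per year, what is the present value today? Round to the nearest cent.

Value at end of year 6: C₁ / (r − g) = 31,700.00 / (0.088 − 0.046) = 754,761.9048
Discount to today: PV = 754,761.9048 / (1 + 0.088)^6 = 754,761.9048 / 1.658721 = 455,026.41

455026.41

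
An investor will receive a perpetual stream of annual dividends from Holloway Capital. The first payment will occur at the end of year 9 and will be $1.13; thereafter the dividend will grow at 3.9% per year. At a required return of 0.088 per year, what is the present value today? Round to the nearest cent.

Value at end of year 8: C₁ / (r − g) = $1.13 / (0.088 − 0.039) = $23.0612
Discount to today: PV = $23.0612 / (1 + 0.088)^8 = $23.0612 / 1.963501 = $11.74

$11.74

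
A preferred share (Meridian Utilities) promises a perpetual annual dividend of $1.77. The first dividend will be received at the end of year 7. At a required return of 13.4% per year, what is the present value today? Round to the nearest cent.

$6.21

Value at end of year 6: C / r = $1.77 / 0.134 = $13.2090
Discount to today: PV = $13.2090 / (1 + 0.134)^6 = $13.2090 / 2.126563 = $6.21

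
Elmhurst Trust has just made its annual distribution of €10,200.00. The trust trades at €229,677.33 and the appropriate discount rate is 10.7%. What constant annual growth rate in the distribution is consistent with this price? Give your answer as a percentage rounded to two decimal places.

5.99%

P = D₀(1+g)/(r−g) ⇒ P(r−g) = D₀(1+g) ⇒ g(P+D₀) = P·r − D₀
g = (P·r − D₀)/(P + D₀) = (€229,677.33×0.107 − €10,200.00) / (€229,677.33 + €10,200.00) = 0.059928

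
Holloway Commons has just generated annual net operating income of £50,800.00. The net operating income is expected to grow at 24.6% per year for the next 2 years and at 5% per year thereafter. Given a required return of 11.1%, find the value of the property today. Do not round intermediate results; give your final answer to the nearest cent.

D_1 = 63296.80000
D_2 = 78867.81280
Terminal value at year 2: TV = D_2×(1+g_2)/(r−g_2) = 82811.20344/0.061 = 1357560.71213
P_0 = D_1/(1+r)^1 + D_2/(1+r)^2 + TV/(1+r)^2
    = 56972.81728 + 63895.70687 + 1099844.13465 = 1220712.65881

£1220712.66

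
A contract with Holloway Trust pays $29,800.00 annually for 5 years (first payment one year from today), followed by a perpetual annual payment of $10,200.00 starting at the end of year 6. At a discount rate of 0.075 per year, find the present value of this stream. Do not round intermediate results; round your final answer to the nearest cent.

PV of 5-year annuity: $29,800.00 × [1 − (1+0.075)^−5] / 0.075 = 120567.37008
Perpetuity value at year 5: $10,200.00 / 0.075 = 136000.00000
PV of perpetuity: 136000.00000 / (1+0.075)^5 = 94731.97400
Total PV = 120567.37008 + 94731.97400 = 215299.34408

$215299.34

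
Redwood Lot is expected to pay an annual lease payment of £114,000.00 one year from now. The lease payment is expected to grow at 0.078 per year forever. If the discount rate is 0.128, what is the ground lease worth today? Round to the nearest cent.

Growing perpetuity: P = D₁ / (r − g) = £114,000.0000 / (0.128 − 0.078) = £2,280,000.00

£2280000.00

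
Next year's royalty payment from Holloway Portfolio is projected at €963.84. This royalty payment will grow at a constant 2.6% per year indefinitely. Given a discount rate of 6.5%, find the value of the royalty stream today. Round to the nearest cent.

Growing perpetuity: P = D₁ / (r − g) = €963.8400 / (0.065 − 0.026) = €24,713.85

€24713.85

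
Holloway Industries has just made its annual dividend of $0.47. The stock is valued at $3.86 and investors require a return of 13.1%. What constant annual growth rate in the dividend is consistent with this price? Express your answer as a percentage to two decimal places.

0.82%

P = D₀(1+g)/(r−g) ⇒ P(r−g) = D₀(1+g) ⇒ g(P+D₀) = P·r − D₀
g = (P·r − D₀)/(P + D₀) = ($3.86×0.131 − $0.47) / ($3.86 + $0.47) = 0.008236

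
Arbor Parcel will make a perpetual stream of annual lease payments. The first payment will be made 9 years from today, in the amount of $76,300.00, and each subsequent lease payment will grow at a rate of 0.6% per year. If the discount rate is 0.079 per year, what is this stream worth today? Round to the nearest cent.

Value at end of year 8: C₁ / (r − g) = $76,300.00 / (0.079 − 0.006) = $1,045,205.4795
Discount to today: PV = $1,045,205.4795 / (1 + 0.079)^8 = $1,045,205.4795 / 1.837264 = $568,892.38

$568892.38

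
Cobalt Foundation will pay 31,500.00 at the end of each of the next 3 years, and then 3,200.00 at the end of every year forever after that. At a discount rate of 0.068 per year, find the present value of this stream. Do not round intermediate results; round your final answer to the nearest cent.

PV of 3-year annuity: 31,500.00 × [1 − (1+0.068)^−3] / 0.068 = 82968.95561
Perpetuity value at year 3: 3,200.00 / 0.068 = 47058.82353
PV of perpetuity: 47058.82353 / (1+0.068)^3 = 38630.23121
Total PV = 82968.95561 + 38630.23121 = 121599.18682

121599.19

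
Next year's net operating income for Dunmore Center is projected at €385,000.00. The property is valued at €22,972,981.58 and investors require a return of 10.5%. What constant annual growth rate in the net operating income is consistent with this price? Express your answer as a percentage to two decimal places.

8.82%

P = D₁/(r−g) ⇒ g = r − D₁/P = 0.105 − €385,000.00/€22,972,981.58 = 0.088241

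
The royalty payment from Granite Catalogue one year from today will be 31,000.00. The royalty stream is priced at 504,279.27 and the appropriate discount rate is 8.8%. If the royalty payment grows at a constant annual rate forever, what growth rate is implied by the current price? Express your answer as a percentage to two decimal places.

P = D₁/(r−g) ⇒ g = r − D₁/P = 0.088 − 31,000.00/504,279.27 = 0.026526

2.65%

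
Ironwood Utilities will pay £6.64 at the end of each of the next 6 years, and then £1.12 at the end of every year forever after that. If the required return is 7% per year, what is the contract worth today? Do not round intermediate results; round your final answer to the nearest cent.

PV of 6-year annuity: £6.64 × [1 − (1+0.07)^−6] / 0.07 = 31.64982
Perpetuity value at year 6: £1.12 / 0.07 = 16.00000
PV of perpetuity: 16.00000 / (1+0.07)^6 = 10.66148
Total PV = 31.64982 + 10.66148 = 42.31130

£42.31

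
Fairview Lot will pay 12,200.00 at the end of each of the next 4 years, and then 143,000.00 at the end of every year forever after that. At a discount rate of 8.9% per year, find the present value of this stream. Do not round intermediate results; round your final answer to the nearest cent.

1182054.42

PV of 4-year annuity: 12,200.00 × [1 − (1+0.089)^−4] / 0.089 = 39611.49320
Perpetuity value at year 4: 143,000.00 / 0.089 = 1606741.57303
PV of perpetuity: 1606741.57303 / (1+0.089)^4 = 1142442.92320
Total PV = 39611.49320 + 1142442.92320 = 1182054.41640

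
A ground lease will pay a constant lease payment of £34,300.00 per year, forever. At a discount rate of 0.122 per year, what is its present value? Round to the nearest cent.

Level perpetuity: PV = C / r = £34,300.00 / 0.122 = £281,147.54

£281147.54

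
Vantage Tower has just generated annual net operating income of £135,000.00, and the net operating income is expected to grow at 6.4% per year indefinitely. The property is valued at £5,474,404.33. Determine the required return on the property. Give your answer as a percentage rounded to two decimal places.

D₁ = £135,000.00 × 1.064 = £143,640.0000
P = D₁/(r − g) ⇒ r = D₁/P + g = £143,640.0000/£5,474,404.33 + 0.064 = 0.026238 + 0.064 = 0.090238

9.02%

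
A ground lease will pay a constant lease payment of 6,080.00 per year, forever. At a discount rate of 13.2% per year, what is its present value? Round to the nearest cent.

46060.61

Level perpetuity: PV = C / r = 6,080.00 / 0.132 = 46,060.61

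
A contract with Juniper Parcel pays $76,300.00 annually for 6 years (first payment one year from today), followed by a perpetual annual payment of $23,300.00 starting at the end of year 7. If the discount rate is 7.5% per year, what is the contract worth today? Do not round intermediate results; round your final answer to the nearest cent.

$559440.53

PV of 6-year annuity: $76,300.00 × [1 − (1+0.075)^−6] / 0.075 = 358140.48188
Perpetuity value at year 6: $23,300.00 / 0.075 = 310666.66667
PV of perpetuity: 310666.66667 / (1+0.075)^6 = 201300.04507
Total PV = 358140.48188 + 201300.04507 = 559440.52695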